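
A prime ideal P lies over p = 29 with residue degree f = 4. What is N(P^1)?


N(P^a) = p^(a*f)
= 29^(1*4)
= 29^4
= 707281

707281


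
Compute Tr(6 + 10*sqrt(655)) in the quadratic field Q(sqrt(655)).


Tr(a + b*sqrt(d)) = (a + b*sqrt(d)) + (a - b*sqrt(d)) = 2a
= 2 * (6)
= 12

12


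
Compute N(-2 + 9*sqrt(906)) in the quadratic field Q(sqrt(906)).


N(a + b*sqrt(d)) = a^2 - d*b^2
= (-2)^2 - (906)*(9)^2
= 4 - 73386
= -73382

-73382


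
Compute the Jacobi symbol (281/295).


Compute (281/295) via quadratic reciprocity:
  reciprocity: (281/295) -> +(295/281)
  reduce: (14/281)
  pull out 2: (2/281) = +1  (since 281 mod 8 = 1)
  reciprocity: (7/281) -> +(281/7)
  reduce: (1/7)
  (1/7) = 1
Product of signs = 1

1


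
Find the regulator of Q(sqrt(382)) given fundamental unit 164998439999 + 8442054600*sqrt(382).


epsilon = 164998439999 + 8442054600*sqrt(382)
= 3.3000e+11
R = ln(3.3000e+11)
= 26.5223

26.5223


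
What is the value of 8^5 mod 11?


p = 11 is prime and the exponent is (p-1)/2 = 5, so by Euler's criterion 8^5 = (8/11) = +1 or -1 mod 11.
Compute by square-and-multiply:
  5 = 4 + 1 (binary 101)
  Repeated squaring mod 11: 8^1 = 8, 8^2 = 9, 8^4 = 4
  8^5 = 8^4 * 8^1 = 4 * 8 mod 11
    4 * 8 = 32 = 10 mod 11
  8^5 = 10 mod 11
Result 10 = p - 1 = -1 mod 11: 8 is a quadratic non-residue mod 11. As a residue in [0, p-1] the value is 10.
8^5 mod 11 = 10

10


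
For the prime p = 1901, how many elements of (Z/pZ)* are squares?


For prime p, the number of non-zero quadratic residues is (p-1)/2.
= (1901-1)/2
= 950

950


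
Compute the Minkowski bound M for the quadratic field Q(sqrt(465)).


d = 465, d mod 4 = 1, so disc(K) = d = 465; |disc(K)| = 465
Real quadratic field, so n = 2, s = r2 = 0, r1 = 2
M = (n!/n^n) * (4/pi)^s * sqrt(|disc(K)|) = (2!/2^2) * (4/pi)^0 * sqrt(465)
= 0.5 * 1.000000 * 21.563859
= 10.7819

10.7819


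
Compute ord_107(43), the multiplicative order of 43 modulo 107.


We want ord_107(43), the smallest k >= 1 with 43^k = 1 mod 107.
n = 107 = 107, phi(107) = 106; the order divides phi(n).
Divisors of 106: 1, 2, 53, 106
Repeated squaring mod 107: 43^1 = 43, 43^2 = 30, 43^4 = 44, 43^8 = 10, 43^16 = 100, 43^32 = 49, 43^64 = 47
Test divisors in increasing order:
  k=1: 43^1 = 43 mod 107
  k=2: 43^2 = 30 mod 107
  k=53: 43^53 = 49 * 100 * 44 * 43 = 106 mod 107
  k=106: 43^106 = 47 * 49 * 10 * 30 = 1 mod 107  <- first divisor giving 1
Order = 106

106


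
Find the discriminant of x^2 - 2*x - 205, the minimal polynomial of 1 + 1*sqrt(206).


The element 1 + 1*sqrt(206) has minimal polynomial:
x^2 - 2*x - 205
Discriminant = (-2)^2 - 4*(-205)
= 4 + 820
= 824

824


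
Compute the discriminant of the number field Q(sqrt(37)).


For K = Q(sqrt(d)) with d squarefree: disc(K) = d if d = 1 mod 4, and disc(K) = 4d if d = 2 or 3 mod 4.
Here d = 37, and d mod 4 = 1.
d = 1 mod 4 (O_K = Z[(1+sqrt(d))/2]), so disc(K) = d = 37

37


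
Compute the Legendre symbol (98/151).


p = 151 is prime, so compute (98/151) with the reciprocity algorithm (Jacobi-symbol steps: pull out 2s via (2/n), flip via reciprocity, reduce):
  pull out 2: (2/151) = +1  (since 151 mod 8 = 7)
  reciprocity: (49/151) -> +(151/49)
  reduce: (4/49)
  pull out 2: (2/49) = +1  (since 49 mod 8 = 1)
  pull out 2: (2/49) = +1  (since 49 mod 8 = 1)
  (1/49) = 1
Product of signs = 1
(98/151) = 1

1


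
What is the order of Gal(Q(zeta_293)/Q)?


|Gal(Q(zeta_293)/Q)| = phi(293)
= 292

292


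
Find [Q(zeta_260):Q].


The degree equals Euler's totient phi(260).
260 = 2^2 * 5 * 13
phi(260) = 96

96


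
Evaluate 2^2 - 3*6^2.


x^2 - d*y^2
= 2^2 - 3*6^2
= 4 - 108
= -104

-104


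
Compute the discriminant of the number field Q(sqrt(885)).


For K = Q(sqrt(d)) with d squarefree: disc(K) = d if d = 1 mod 4, and disc(K) = 4d if d = 2 or 3 mod 4.
Here d = 885, and d mod 4 = 1.
d = 1 mod 4 (O_K = Z[(1+sqrt(d))/2]), so disc(K) = d = 885

885


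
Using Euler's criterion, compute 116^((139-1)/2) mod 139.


p = 139 is prime and the exponent is (p-1)/2 = 69, so by Euler's criterion 116^69 = (116/139) = +1 or -1 mod 139.
Compute by square-and-multiply:
  69 = 64 + 4 + 1 (binary 1000101)
  Repeated squaring mod 139: 116^1 = 116, 116^2 = 112, 116^4 = 34, 116^8 = 44, 116^16 = 129, 116^32 = 100, 116^64 = 131
  116^69 = 116^64 * 116^4 * 116^1 = 131 * 34 * 116 mod 139
    131 * 34 = 4454 = 6 mod 139
    6 * 116 = 696 = 1 mod 139
  116^69 = 1 mod 139
Result 1: 116 is a quadratic residue mod 139.
116^69 mod 139 = 1

1


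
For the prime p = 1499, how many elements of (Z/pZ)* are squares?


For prime p, the number of non-zero quadratic residues is (p-1)/2.
= (1499-1)/2
= 749

749


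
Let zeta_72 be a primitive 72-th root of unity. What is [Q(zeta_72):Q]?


The degree equals Euler's totient phi(72).
72 = 2^3 * 3^2
phi(72) = 24

24


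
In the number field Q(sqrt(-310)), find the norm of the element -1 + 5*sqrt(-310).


N(a + b*sqrt(d)) = a^2 - d*b^2
= (-1)^2 - (-310)*(5)^2
= 1 + 7750
= 7751

7751


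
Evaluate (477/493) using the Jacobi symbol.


Compute (477/493) via quadratic reciprocity:
  reciprocity: (477/493) -> +(493/477)
  reduce: (16/477)
  pull out 2: (2/477) = -1  (since 477 mod 8 = 5)
  pull out 2: (2/477) = -1  (since 477 mod 8 = 5)
  pull out 2: (2/477) = -1  (since 477 mod 8 = 5)
  pull out 2: (2/477) = -1  (since 477 mod 8 = 5)
  (1/477) = 1
Product of signs = 1

1


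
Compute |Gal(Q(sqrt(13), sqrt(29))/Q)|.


The 2 square roots of distinct primes are multiplicatively independent over Q,
so [K:Q] = 2^2 and Gal(K/Q) is isomorphic to (Z/2Z)^2.
|Gal| = 2^2 = 4

4


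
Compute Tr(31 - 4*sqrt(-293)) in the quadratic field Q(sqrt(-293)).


Tr(a + b*sqrt(d)) = (a + b*sqrt(d)) + (a - b*sqrt(d)) = 2a
= 2 * (31)
= 62

62


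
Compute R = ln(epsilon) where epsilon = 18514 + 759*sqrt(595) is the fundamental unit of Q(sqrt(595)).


epsilon = 18514 + 759*sqrt(595)
= 37028.0000
R = ln(37028.0000)
= 10.5194

10.5194


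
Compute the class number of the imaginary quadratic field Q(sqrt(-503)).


K = Q(sqrt(-503)). d mod 4 = 1, so D = disc(K) = d = -503
h(K) equals the number of primitive reduced positive-definite forms (a, b, c) = a*x^2 + b*x*y + c*y^2 with b^2 - 4ac = D,
where reduced means |b| <= a <= c, with b >= 0 whenever |b| = a or a = c, and primitive means gcd(a, b, c) = 1.
Reduced forces 3a^2 <= |D| = 503, so 1 <= a <= 12; b must have the parity of D, and c = (b^2 - D)/(4a) must be an integer >= a.
Enumerate a = 1..12, b in [-a, a]:
  a=1: (1, 1, 126)  [1]
  a=2: (2, -1, 63), (2, 1, 63)  [2]
  a=3: (3, -1, 42), (3, 1, 42)  [2]
  a=4: (4, -3, 32), (4, 3, 32)  [2]
  a=5: none
  a=6: (6, -5, 22), (6, -1, 21), (6, 1, 21), (6, 5, 22)  [4]
  a=7: (7, -1, 18), (7, 1, 18)  [2]
  a=8: (8, -3, 16), (8, 3, 16)  [2]
  a=9: (9, -1, 14), (9, 1, 14)  [2]
  a=10: none
  a=11: (11, -5, 12), (11, 5, 12)  [2]
  a=12: (12, -11, 13), (12, 11, 13)  [2]
Total reduced forms: 1 + 2 + 2 + 2 + 4 + 2 + 2 + 2 + 2 + 2 = 21
h = 21

21


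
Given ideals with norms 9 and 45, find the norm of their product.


N(IJ) = N(I) * N(J)
= 9 * 45
= 405

405


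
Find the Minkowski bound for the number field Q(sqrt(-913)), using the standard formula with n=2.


d = -913, d mod 4 = 3, so disc(K) = 4d = -3652; |disc(K)| = 3652
Imaginary quadratic field, so n = 2, s = r2 = 1, r1 = 0
M = (n!/n^n) * (4/pi)^s * sqrt(|disc(K)|) = (2!/2^2) * (4/pi)^1 * sqrt(3652)
= 0.5 * 1.273240 * 60.431780
= 38.4721

38.4721


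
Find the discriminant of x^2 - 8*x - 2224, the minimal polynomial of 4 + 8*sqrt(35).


The element 4 + 8*sqrt(35) has minimal polynomial:
x^2 - 8*x - 2224
Discriminant = (-8)^2 - 4*(-2224)
= 64 + 8896
= 8960

8960


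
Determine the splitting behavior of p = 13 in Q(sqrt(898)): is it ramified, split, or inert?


K = Q(sqrt(898)). Since d mod 4 = 2, disc(K) = 3592.
Check p | disc: 3592 mod 13 = 4.
p does not divide disc. Compute Legendre symbol (d/p):
1^((13-1)/2) mod 13 = 1
(d/p) = 1, so p splits: (p) = P*P' with e=1, f=1, g=2.
Therefore p is split.

split


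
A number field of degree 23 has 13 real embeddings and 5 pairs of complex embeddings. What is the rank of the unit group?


By Dirichlet's unit theorem:
rank = r1 + r2 - 1
= 13 + 5 - 1
= 17

17


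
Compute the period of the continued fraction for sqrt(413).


Run the CF algorithm for sqrt(413).
a_0 = floor(sqrt(413)) = 20; set m_0=0, q_0=1.
Recurrence: m' = q*a - m,  q' = (d - m'^2)/q,  a' = floor((a_0 + m')/q').
  step 1: m=20, q=13, a=3
  step 2: m=19, q=4, a=9
  step 3: m=17, q=31, a=1
  step 4: m=14, q=7, a=4
  step 5: m=14, q=31, a=1
  step 6: m=17, q=4, a=9
  step 7: m=19, q=13, a=3
  step 8: m=20, q=1, a=40
a_8 = 2*a_0 = 40, so the period closes here.
sqrt(413) = [20; 3, 9, 1, 4, 1, 9, 3, 40]
Period length = 8

8


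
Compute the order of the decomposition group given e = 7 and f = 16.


|D_P| = e * f
= 7 * 16
= 112

112


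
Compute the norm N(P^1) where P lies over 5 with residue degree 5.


N(P^a) = p^(a*f)
= 5^(1*5)
= 5^5
= 3125

3125


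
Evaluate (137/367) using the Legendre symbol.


p = 367 is prime, so compute (137/367) with the reciprocity algorithm (Jacobi-symbol steps: pull out 2s via (2/n), flip via reciprocity, reduce):
  reciprocity: (137/367) -> +(367/137)
  reduce: (93/137)
  reciprocity: (93/137) -> +(137/93)
  reduce: (44/93)
  pull out 2: (2/93) = -1  (since 93 mod 8 = 5)
  pull out 2: (2/93) = -1  (since 93 mod 8 = 5)
  reciprocity: (11/93) -> +(93/11)
  reduce: (5/11)
  reciprocity: (5/11) -> +(11/5)
  reduce: (1/5)
  (1/5) = 1
Product of signs = 1
(137/367) = 1

1


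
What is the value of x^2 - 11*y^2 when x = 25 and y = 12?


x^2 - d*y^2
= 25^2 - 11*12^2
= 625 - 1584
= -959

-959


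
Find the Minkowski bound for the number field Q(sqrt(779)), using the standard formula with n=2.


d = 779, d mod 4 = 3, so disc(K) = 4d = 3116; |disc(K)| = 3116
Real quadratic field, so n = 2, s = r2 = 0, r1 = 2
M = (n!/n^n) * (4/pi)^s * sqrt(|disc(K)|) = (2!/2^2) * (4/pi)^0 * sqrt(3116)
= 0.5 * 1.000000 * 55.821143
= 27.9106

27.9106


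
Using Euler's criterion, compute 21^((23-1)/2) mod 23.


p = 23 is prime and the exponent is (p-1)/2 = 11, so by Euler's criterion 21^11 = (21/23) = +1 or -1 mod 23.
Compute by square-and-multiply:
  11 = 8 + 2 + 1 (binary 1011)
  Repeated squaring mod 23: 21^1 = 21, 21^2 = 4, 21^4 = 16, 21^8 = 3
  21^11 = 21^8 * 21^2 * 21^1 = 3 * 4 * 21 mod 23
    3 * 4 = 12 = 12 mod 23
    12 * 21 = 252 = 22 mod 23
  21^11 = 22 mod 23
Result 22 = p - 1 = -1 mod 23: 21 is a quadratic non-residue mod 23. As a residue in [0, p-1] the value is 22.
21^11 mod 23 = 22

22


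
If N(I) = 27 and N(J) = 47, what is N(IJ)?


N(IJ) = N(I) * N(J)
= 27 * 47
= 1269

1269


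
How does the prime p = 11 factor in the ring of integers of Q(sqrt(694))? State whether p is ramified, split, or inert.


K = Q(sqrt(694)). Since d mod 4 = 2, disc(K) = 2776.
Check p | disc: 2776 mod 11 = 4.
p does not divide disc. Compute Legendre symbol (d/p):
1^((11-1)/2) mod 11 = 1
(d/p) = 1, so p splits: (p) = P*P' with e=1, f=1, g=2.
Therefore p is split.

split


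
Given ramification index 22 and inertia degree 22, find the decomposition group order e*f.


|D_P| = e * f
= 22 * 22
= 484

484


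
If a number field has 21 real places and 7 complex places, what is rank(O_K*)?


By Dirichlet's unit theorem:
rank = r1 + r2 - 1
= 21 + 7 - 1
= 27

27


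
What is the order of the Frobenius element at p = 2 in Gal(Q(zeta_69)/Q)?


The Frobenius at p in Gal(Q(zeta_n)/Q) = (Z/nZ)* is the class of p, so its order is ord_69(2), the smallest k >= 1 with 2^k = 1 mod 69.
n = 69 = 3 * 23, phi(69) = 44; the order divides phi(n).
Divisors of 44: 1, 2, 4, 11, 22, 44
Repeated squaring mod 69: 2^1 = 2, 2^2 = 4, 2^4 = 16, 2^8 = 49, 2^16 = 55, 2^32 = 58
Test divisors in increasing order:
  k=1: 2^1 = 2 mod 69
  k=2: 2^2 = 4 mod 69
  k=4: 2^4 = 16 mod 69
  k=11: 2^11 = 49 * 4 * 2 = 47 mod 69
  k=22: 2^22 = 55 * 16 * 4 = 1 mod 69  <- first divisor giving 1
Order = 22

22


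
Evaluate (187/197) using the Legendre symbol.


p = 197 is prime, so compute (187/197) with the reciprocity algorithm (Jacobi-symbol steps: pull out 2s via (2/n), flip via reciprocity, reduce):
  reciprocity: (187/197) -> +(197/187)
  reduce: (10/187)
  pull out 2: (2/187) = -1  (since 187 mod 8 = 3)
  reciprocity: (5/187) -> +(187/5)
  reduce: (2/5)
  pull out 2: (2/5) = -1  (since 5 mod 8 = 5)
  (1/5) = 1
Product of signs = 1
(187/197) = 1

1


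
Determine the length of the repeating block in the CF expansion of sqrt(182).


Run the CF algorithm for sqrt(182).
a_0 = floor(sqrt(182)) = 13; set m_0=0, q_0=1.
Recurrence: m' = q*a - m,  q' = (d - m'^2)/q,  a' = floor((a_0 + m')/q').
  step 1: m=13, q=13, a=2
  step 2: m=13, q=1, a=26
a_2 = 2*a_0 = 26, so the period closes here.
sqrt(182) = [13; 2, 26]
Period length = 2

2


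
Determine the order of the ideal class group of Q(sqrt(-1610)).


K = Q(sqrt(-1610)). d mod 4 = 2, so D = disc(K) = 4d = -6440
h(K) equals the number of primitive reduced positive-definite forms (a, b, c) = a*x^2 + b*x*y + c*y^2 with b^2 - 4ac = D,
where reduced means |b| <= a <= c, with b >= 0 whenever |b| = a or a = c, and primitive means gcd(a, b, c) = 1.
Reduced forces 3a^2 <= |D| = 6440, so 1 <= a <= 46; b must have the parity of D, and c = (b^2 - D)/(4a) must be an integer >= a.
Enumerate a = 1..46, b in [-a, a]:
  a=1: (1, 0, 1610)  [1]
  a=2: (2, 0, 805)  [1]
  a=3: (3, -2, 537), (3, 2, 537)  [2]
  a=4: none
  a=5: (5, 0, 322)  [1]
  a=6: (6, -4, 269), (6, 4, 269)  [2]
  a=7: (7, 0, 230)  [1]
  a=8: none
  a=9: (9, -2, 179), (9, 2, 179)  [2]
  a=10: (10, 0, 161)  [1]
  a=11..13: none
  a=14: (14, 0, 115)  [1]
  a=15: (15, -10, 109), (15, 10, 109)  [2]
  a=16..17: none
  a=18: (18, -16, 93), (18, 16, 93)  [2]
  a=19: (19, -18, 89), (19, 18, 89)  [2]
  a=20: none
  a=21: (21, -14, 79), (21, 14, 79)  [2]
  a=22: none
  a=23: (23, 0, 70)  [1]
  a=24..26: none
  a=27: (27, -16, 62), (27, 16, 62)  [2]
  a=28..29: none
  a=30: (30, -20, 57), (30, 20, 57)  [2]
  a=31: (31, -16, 54), (31, 16, 54)  [2]
  a=32..34: none
  a=35: (35, 0, 46)  [1]
  a=36..37: none
  a=38: (38, -20, 45), (38, 20, 45)  [2]
  a=39..41: none
  a=42: (42, -28, 43), (42, 28, 43)  [2]
  a=43..46: none
Total reduced forms: 1 + 1 + 2 + 1 + 2 + 1 + 2 + 1 + 1 + 2 + 2 + 2 + 2 + 1 + 2 + 2 + 2 + 1 + 2 + 2 = 32
h = 32

32


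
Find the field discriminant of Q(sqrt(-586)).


For K = Q(sqrt(d)) with d squarefree: disc(K) = d if d = 1 mod 4, and disc(K) = 4d if d = 2 or 3 mod 4.
Here d = -586, and d mod 4 = 2.
d = 2 mod 4, not 1 (O_K = Z[sqrt(d)]), so disc(K) = 4d = 4 * (-586) = -2344

-2344


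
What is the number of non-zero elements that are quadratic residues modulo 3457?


For prime p, the number of non-zero quadratic residues is (p-1)/2.
= (3457-1)/2
= 1728

1728


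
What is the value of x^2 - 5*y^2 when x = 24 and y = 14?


x^2 - d*y^2
= 24^2 - 5*14^2
= 576 - 980
= -404

-404


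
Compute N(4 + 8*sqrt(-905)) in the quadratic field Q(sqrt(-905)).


N(a + b*sqrt(d)) = a^2 - d*b^2
= (4)^2 - (-905)*(8)^2
= 16 + 57920
= 57936

57936


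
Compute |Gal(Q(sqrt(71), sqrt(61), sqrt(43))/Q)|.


The 3 square roots of distinct primes are multiplicatively independent over Q,
so [K:Q] = 2^3 and Gal(K/Q) is isomorphic to (Z/2Z)^3.
|Gal| = 2^3 = 8

8


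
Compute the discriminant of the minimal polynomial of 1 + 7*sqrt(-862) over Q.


The element 1 + 7*sqrt(-862) has minimal polynomial:
x^2 - 2*x + 42239
Discriminant = (-2)^2 - 4*(42239)
= 4 - 168956
= -168952

-168952


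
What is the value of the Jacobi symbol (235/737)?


Compute (235/737) via quadratic reciprocity:
  reciprocity: (235/737) -> +(737/235)
  reduce: (32/235)
  pull out 2: (2/235) = -1  (since 235 mod 8 = 3)
  pull out 2: (2/235) = -1  (since 235 mod 8 = 3)
  pull out 2: (2/235) = -1  (since 235 mod 8 = 3)
  pull out 2: (2/235) = -1  (since 235 mod 8 = 3)
  pull out 2: (2/235) = -1  (since 235 mod 8 = 3)
  (1/235) = 1
Product of signs = -1

-1


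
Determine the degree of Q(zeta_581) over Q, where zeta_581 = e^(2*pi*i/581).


The degree equals Euler's totient phi(581).
581 = 7 * 83
phi(581) = 492

492


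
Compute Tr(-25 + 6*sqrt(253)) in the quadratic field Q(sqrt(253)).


Tr(a + b*sqrt(d)) = (a + b*sqrt(d)) + (a - b*sqrt(d)) = 2a
= 2 * (-25)
= -50

-50


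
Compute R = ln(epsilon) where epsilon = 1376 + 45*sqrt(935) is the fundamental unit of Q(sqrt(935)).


epsilon = 1376 + 45*sqrt(935)
= 2751.9996
R = ln(2751.9996)
= 7.9201

7.9201


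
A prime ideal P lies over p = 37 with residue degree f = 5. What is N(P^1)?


N(P^a) = p^(a*f)
= 37^(1*5)
= 37^5
= 69343957

69343957


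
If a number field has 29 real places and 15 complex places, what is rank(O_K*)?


By Dirichlet's unit theorem:
rank = r1 + r2 - 1
= 29 + 15 - 1
= 43

43


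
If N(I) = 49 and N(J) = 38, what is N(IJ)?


N(IJ) = N(I) * N(J)
= 49 * 38
= 1862

1862


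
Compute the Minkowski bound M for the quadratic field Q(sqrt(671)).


d = 671, d mod 4 = 3, so disc(K) = 4d = 2684; |disc(K)| = 2684
Real quadratic field, so n = 2, s = r2 = 0, r1 = 2
M = (n!/n^n) * (4/pi)^s * sqrt(|disc(K)|) = (2!/2^2) * (4/pi)^0 * sqrt(2684)
= 0.5 * 1.000000 * 51.807335
= 25.9037

25.9037


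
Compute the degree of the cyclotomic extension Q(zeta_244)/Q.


The degree equals Euler's totient phi(244).
244 = 2^2 * 61
phi(244) = 120

120


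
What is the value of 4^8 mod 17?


p = 17 is prime and the exponent is (p-1)/2 = 8, so by Euler's criterion 4^8 = (4/17) = +1 or -1 mod 17.
Compute by square-and-multiply:
  8 = 8 (binary 1000)
  Repeated squaring mod 17: 4^1 = 4, 4^2 = 16, 4^4 = 1, 4^8 = 1
  4^8 = 1 mod 17
Result 1: 4 is a quadratic residue mod 17.
4^8 mod 17 = 1

1


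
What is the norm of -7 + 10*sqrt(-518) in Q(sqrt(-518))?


N(a + b*sqrt(d)) = a^2 - d*b^2
= (-7)^2 - (-518)*(10)^2
= 49 + 51800
= 51849

51849


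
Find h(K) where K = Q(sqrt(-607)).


K = Q(sqrt(-607)). d mod 4 = 1, so D = disc(K) = d = -607
h(K) equals the number of primitive reduced positive-definite forms (a, b, c) = a*x^2 + b*x*y + c*y^2 with b^2 - 4ac = D,
where reduced means |b| <= a <= c, with b >= 0 whenever |b| = a or a = c, and primitive means gcd(a, b, c) = 1.
Reduced forces 3a^2 <= |D| = 607, so 1 <= a <= 14; b must have the parity of D, and c = (b^2 - D)/(4a) must be an integer >= a.
Enumerate a = 1..14, b in [-a, a]:
  a=1: (1, 1, 152)  [1]
  a=2: (2, -1, 76), (2, 1, 76)  [2]
  a=3: none
  a=4: (4, -1, 38), (4, 1, 38)  [2]
  a=5..6: none
  a=7: (7, -3, 22), (7, 3, 22)  [2]
  a=8: (8, -1, 19), (8, 1, 19)  [2]
  a=9..10: none
  a=11: (11, -3, 14), (11, 3, 14)  [2]
  a=12: none
  a=13: (13, -11, 14), (13, 11, 14)  [2]
  a=14: none
Total reduced forms: 1 + 2 + 2 + 2 + 2 + 2 + 2 = 13
h = 13

13


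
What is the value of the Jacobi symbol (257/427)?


Compute (257/427) via quadratic reciprocity:
  reciprocity: (257/427) -> +(427/257)
  reduce: (170/257)
  pull out 2: (2/257) = +1  (since 257 mod 8 = 1)
  reciprocity: (85/257) -> +(257/85)
  reduce: (2/85)
  pull out 2: (2/85) = -1  (since 85 mod 8 = 5)
  (1/85) = 1
Product of signs = -1

-1


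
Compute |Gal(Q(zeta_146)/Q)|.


|Gal(Q(zeta_146)/Q)| = phi(146)
= 72

72


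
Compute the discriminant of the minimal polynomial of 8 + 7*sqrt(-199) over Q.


The element 8 + 7*sqrt(-199) has minimal polynomial:
x^2 - 16*x + 9815
Discriminant = (-16)^2 - 4*(9815)
= 256 - 39260
= -39004

-39004


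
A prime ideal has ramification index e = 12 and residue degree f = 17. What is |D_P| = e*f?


|D_P| = e * f
= 12 * 17
= 204

204


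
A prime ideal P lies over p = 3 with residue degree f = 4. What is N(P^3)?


N(P^a) = p^(a*f)
= 3^(3*4)
= 3^12
= 531441

531441


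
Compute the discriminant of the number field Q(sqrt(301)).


For K = Q(sqrt(d)) with d squarefree: disc(K) = d if d = 1 mod 4, and disc(K) = 4d if d = 2 or 3 mod 4.
Here d = 301, and d mod 4 = 1.
d = 1 mod 4 (O_K = Z[(1+sqrt(d))/2]), so disc(K) = d = 301

301


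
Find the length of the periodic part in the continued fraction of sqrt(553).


Run the CF algorithm for sqrt(553).
a_0 = floor(sqrt(553)) = 23; set m_0=0, q_0=1.
Recurrence: m' = q*a - m,  q' = (d - m'^2)/q,  a' = floor((a_0 + m')/q').
  step 1: m=23, q=24, a=1
  step 2: m=1, q=23, a=1
  step 3: m=22, q=3, a=15
  step 4: m=23, q=8, a=5
  step 5: m=17, q=33, a=1
  step 6: m=16, q=9, a=4
  step 7: m=20, q=17, a=2
  step 8: m=14, q=21, a=1
  step 9: m=7, q=24, a=1
  step 10: m=17, q=11, a=3
  step 11: m=16, q=27, a=1
  step 12: m=11, q=16, a=2
  step 13: m=21, q=7, a=6
  step 14: m=21, q=16, a=2
  step 15: m=11, q=27, a=1
  step 16: m=16, q=11, a=3
  step 17: m=17, q=24, a=1
  step 18: m=7, q=21, a=1
  step 19: m=14, q=17, a=2
  step 20: m=20, q=9, a=4
  step 21: m=16, q=33, a=1
  step 22: m=17, q=8, a=5
  step 23: m=23, q=3, a=15
  step 24: m=22, q=23, a=1
  step 25: m=1, q=24, a=1
  step 26: m=23, q=1, a=46
a_26 = 2*a_0 = 46, so the period closes here.
sqrt(553) = [23; 1, 1, 15, 5, 1, 4, 2, 1, 1, 3, 1, 2, 6, 2, 1, 3, 1, 1, 2, 4, 1, 5, 15, 1, 1, 46]
Period length = 26

26


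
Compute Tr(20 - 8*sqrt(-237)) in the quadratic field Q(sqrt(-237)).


Tr(a + b*sqrt(d)) = (a + b*sqrt(d)) + (a - b*sqrt(d)) = 2a
= 2 * (20)
= 40

40


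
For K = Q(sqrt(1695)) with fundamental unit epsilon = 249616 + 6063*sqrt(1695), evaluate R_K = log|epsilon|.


epsilon = 249616 + 6063*sqrt(1695)
= 499232.0000
R = ln(499232.0000)
= 13.1208

13.1208


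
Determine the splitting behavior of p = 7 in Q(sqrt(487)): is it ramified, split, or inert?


K = Q(sqrt(487)). Since d mod 4 = 3, disc(K) = 1948.
Check p | disc: 1948 mod 7 = 2.
p does not divide disc. Compute Legendre symbol (d/p):
4^((7-1)/2) mod 7 = 1
(d/p) = 1, so p splits: (p) = P*P' with e=1, f=1, g=2.
Therefore p is split.

split


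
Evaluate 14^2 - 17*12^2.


x^2 - d*y^2
= 14^2 - 17*12^2
= 196 - 2448
= -2252

-2252


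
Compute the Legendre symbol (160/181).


p = 181 is prime, so compute (160/181) with the reciprocity algorithm (Jacobi-symbol steps: pull out 2s via (2/n), flip via reciprocity, reduce):
  pull out 2: (2/181) = -1  (since 181 mod 8 = 5)
  pull out 2: (2/181) = -1  (since 181 mod 8 = 5)
  pull out 2: (2/181) = -1  (since 181 mod 8 = 5)
  pull out 2: (2/181) = -1  (since 181 mod 8 = 5)
  pull out 2: (2/181) = -1  (since 181 mod 8 = 5)
  reciprocity: (5/181) -> +(181/5)
  reduce: (1/5)
  (1/5) = 1
Product of signs = -1
(160/181) = -1

-1


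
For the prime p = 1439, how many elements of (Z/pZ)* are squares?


For prime p, the number of non-zero quadratic residues is (p-1)/2.
= (1439-1)/2
= 719

719


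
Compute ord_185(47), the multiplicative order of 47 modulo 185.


We want ord_185(47), the smallest k >= 1 with 47^k = 1 mod 185.
n = 185 = 5 * 37, phi(185) = 144; the order divides phi(n).
Divisors of 144: 1, 2, 3, 4, 6, 8, 9, 12, 16, 18, 24, 36, 48, 72, 144
Repeated squaring mod 185: 47^1 = 47, 47^2 = 174, 47^4 = 121, 47^8 = 26, 47^16 = 121, 47^32 = 26, 47^64 = 121, 47^128 = 26
Test divisors in increasing order:
  k=1: 47^1 = 47 mod 185
  k=2: 47^2 = 174 mod 185
  k=3: 47^3 = 174 * 47 = 38 mod 185
  k=4: 47^4 = 121 mod 185
  k=6: 47^6 = 121 * 174 = 149 mod 185
  k=8: 47^8 = 26 mod 185
  k=9: 47^9 = 26 * 47 = 112 mod 185
  k=12: 47^12 = 26 * 121 = 1 mod 185  <- first divisor giving 1
Order = 12

12


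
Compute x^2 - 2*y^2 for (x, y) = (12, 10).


x^2 - d*y^2
= 12^2 - 2*10^2
= 144 - 200
= -56

-56


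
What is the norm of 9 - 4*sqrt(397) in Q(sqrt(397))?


N(a + b*sqrt(d)) = a^2 - d*b^2
= (9)^2 - (397)*(-4)^2
= 81 - 6352
= -6271

-6271


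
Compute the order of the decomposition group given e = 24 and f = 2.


|D_P| = e * f
= 24 * 2
= 48

48


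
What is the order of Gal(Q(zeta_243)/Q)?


|Gal(Q(zeta_243)/Q)| = phi(243)
= 162

162


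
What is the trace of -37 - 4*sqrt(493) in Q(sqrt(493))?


Tr(a + b*sqrt(d)) = (a + b*sqrt(d)) + (a - b*sqrt(d)) = 2a
= 2 * (-37)
= -74

-74


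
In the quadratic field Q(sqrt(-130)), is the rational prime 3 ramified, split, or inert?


K = Q(sqrt(-130)). Since d mod 4 = 2, disc(K) = -520.
Check p | disc: -520 mod 3 = 2.
p does not divide disc. Compute Legendre symbol (d/p):
2^((3-1)/2) mod 3 = -1
(d/p) = -1, so p is inert: (p) stays prime with e=1, f=2, g=1.
Therefore p is inert.

inert


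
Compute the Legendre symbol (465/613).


p = 613 is prime, so compute (465/613) with the reciprocity algorithm (Jacobi-symbol steps: pull out 2s via (2/n), flip via reciprocity, reduce):
  reciprocity: (465/613) -> +(613/465)
  reduce: (148/465)
  pull out 2: (2/465) = +1  (since 465 mod 8 = 1)
  pull out 2: (2/465) = +1  (since 465 mod 8 = 1)
  reciprocity: (37/465) -> +(465/37)
  reduce: (21/37)
  reciprocity: (21/37) -> +(37/21)
  reduce: (16/21)
  pull out 2: (2/21) = -1  (since 21 mod 8 = 5)
  pull out 2: (2/21) = -1  (since 21 mod 8 = 5)
  pull out 2: (2/21) = -1  (since 21 mod 8 = 5)
  pull out 2: (2/21) = -1  (since 21 mod 8 = 5)
  (1/21) = 1
Product of signs = 1
(465/613) = 1

1


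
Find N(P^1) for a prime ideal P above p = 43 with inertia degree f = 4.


N(P^a) = p^(a*f)
= 43^(1*4)
= 43^4
= 3418801

3418801


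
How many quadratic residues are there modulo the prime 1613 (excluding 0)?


For prime p, the number of non-zero quadratic residues is (p-1)/2.
= (1613-1)/2
= 806

806


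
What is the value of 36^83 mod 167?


p = 167 is prime and the exponent is (p-1)/2 = 83, so by Euler's criterion 36^83 = (36/167) = +1 or -1 mod 167.
Compute by square-and-multiply:
  83 = 64 + 16 + 2 + 1 (binary 1010011)
  Repeated squaring mod 167: 36^1 = 36, 36^2 = 127, 36^4 = 97, 36^8 = 57, 36^16 = 76, 36^32 = 98, 36^64 = 85
  36^83 = 36^64 * 36^16 * 36^2 * 36^1 = 85 * 76 * 127 * 36 mod 167
    85 * 76 = 6460 = 114 mod 167
    114 * 127 = 14478 = 116 mod 167
    116 * 36 = 4176 = 1 mod 167
  36^83 = 1 mod 167
Result 1: 36 is a quadratic residue mod 167.
36^83 mod 167 = 1

1


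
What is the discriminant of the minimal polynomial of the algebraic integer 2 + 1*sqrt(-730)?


The element 2 + 1*sqrt(-730) has minimal polynomial:
x^2 - 4*x + 734
Discriminant = (-4)^2 - 4*(734)
= 16 - 2936
= -2920

-2920


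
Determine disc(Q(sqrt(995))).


For K = Q(sqrt(d)) with d squarefree: disc(K) = d if d = 1 mod 4, and disc(K) = 4d if d = 2 or 3 mod 4.
Here d = 995, and d mod 4 = 3.
d = 3 mod 4, not 1 (O_K = Z[sqrt(d)]), so disc(K) = 4d = 4 * (995) = 3980

3980


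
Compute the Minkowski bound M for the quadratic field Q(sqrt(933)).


d = 933, d mod 4 = 1, so disc(K) = d = 933; |disc(K)| = 933
Real quadratic field, so n = 2, s = r2 = 0, r1 = 2
M = (n!/n^n) * (4/pi)^s * sqrt(|disc(K)|) = (2!/2^2) * (4/pi)^0 * sqrt(933)
= 0.5 * 1.000000 * 30.545049
= 15.2725

15.2725


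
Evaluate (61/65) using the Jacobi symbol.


Compute (61/65) via quadratic reciprocity:
  reciprocity: (61/65) -> +(65/61)
  reduce: (4/61)
  pull out 2: (2/61) = -1  (since 61 mod 8 = 5)
  pull out 2: (2/61) = -1  (since 61 mod 8 = 5)
  (1/61) = 1
Product of signs = 1

1


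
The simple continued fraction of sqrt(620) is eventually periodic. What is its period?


Run the CF algorithm for sqrt(620).
a_0 = floor(sqrt(620)) = 24; set m_0=0, q_0=1.
Recurrence: m' = q*a - m,  q' = (d - m'^2)/q,  a' = floor((a_0 + m')/q').
  step 1: m=24, q=44, a=1
  step 2: m=20, q=5, a=8
  step 3: m=20, q=44, a=1
  step 4: m=24, q=1, a=48
a_4 = 2*a_0 = 48, so the period closes here.
sqrt(620) = [24; 1, 8, 1, 48]
Period length = 4

4


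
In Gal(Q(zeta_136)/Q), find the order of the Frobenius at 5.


The Frobenius at p in Gal(Q(zeta_n)/Q) = (Z/nZ)* is the class of p, so its order is ord_136(5), the smallest k >= 1 with 5^k = 1 mod 136.
n = 136 = 2^3 * 17, phi(136) = 64; the order divides phi(n).
Divisors of 64: 1, 2, 4, 8, 16, 32, 64
Repeated squaring mod 136: 5^1 = 5, 5^2 = 25, 5^4 = 81, 5^8 = 33, 5^16 = 1, 5^32 = 1, 5^64 = 1
Test divisors in increasing order:
  k=1: 5^1 = 5 mod 136
  k=2: 5^2 = 25 mod 136
  k=4: 5^4 = 81 mod 136
  k=8: 5^8 = 33 mod 136
  k=16: 5^16 = 1 mod 136  <- first divisor giving 1
Order = 16

16


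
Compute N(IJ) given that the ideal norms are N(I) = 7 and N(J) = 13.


N(IJ) = N(I) * N(J)
= 7 * 13
= 91

91


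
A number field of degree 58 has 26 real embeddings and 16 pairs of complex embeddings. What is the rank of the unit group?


By Dirichlet's unit theorem:
rank = r1 + r2 - 1
= 26 + 16 - 1
= 41

41


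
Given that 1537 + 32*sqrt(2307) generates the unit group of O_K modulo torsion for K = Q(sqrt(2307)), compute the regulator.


epsilon = 1537 + 32*sqrt(2307)
= 3073.9997
R = ln(3073.9997)
= 8.0307

8.0307


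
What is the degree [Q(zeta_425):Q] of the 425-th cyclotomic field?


The degree equals Euler's totient phi(425).
425 = 5^2 * 17
phi(425) = 320

320


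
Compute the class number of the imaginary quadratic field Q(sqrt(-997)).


K = Q(sqrt(-997)). d mod 4 = 3, so D = disc(K) = 4d = -3988
h(K) equals the number of primitive reduced positive-definite forms (a, b, c) = a*x^2 + b*x*y + c*y^2 with b^2 - 4ac = D,
where reduced means |b| <= a <= c, with b >= 0 whenever |b| = a or a = c, and primitive means gcd(a, b, c) = 1.
Reduced forces 3a^2 <= |D| = 3988, so 1 <= a <= 36; b must have the parity of D, and c = (b^2 - D)/(4a) must be an integer >= a.
Enumerate a = 1..36, b in [-a, a]:
  a=1: (1, 0, 997)  [1]
  a=2: (2, 2, 499)  [1]
  a=3..6: none
  a=7: (7, -4, 143), (7, 4, 143)  [2]
  a=8..10: none
  a=11: (11, -4, 91), (11, 4, 91)  [2]
  a=12: none
  a=13: (13, -4, 77), (13, 4, 77)  [2]
  a=14: (14, -10, 73), (14, 10, 73)  [2]
  a=15..21: none
  a=22: (22, -18, 49), (22, 18, 49)  [2]
  a=23..25: none
  a=26: (26, -22, 43), (26, 22, 43)  [2]
  a=27..36: none
Total reduced forms: 1 + 1 + 2 + 2 + 2 + 2 + 2 + 2 = 14
h = 14

14


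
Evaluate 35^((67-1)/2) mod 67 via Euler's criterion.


p = 67 is prime and the exponent is (p-1)/2 = 33, so by Euler's criterion 35^33 = (35/67) = +1 or -1 mod 67.
Compute by square-and-multiply:
  33 = 32 + 1 (binary 100001)
  Repeated squaring mod 67: 35^1 = 35, 35^2 = 19, 35^4 = 26, 35^8 = 6, 35^16 = 36, 35^32 = 23
  35^33 = 35^32 * 35^1 = 23 * 35 mod 67
    23 * 35 = 805 = 1 mod 67
  35^33 = 1 mod 67
Result 1: 35 is a quadratic residue mod 67.
35^33 mod 67 = 1

1


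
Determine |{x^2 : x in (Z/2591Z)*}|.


For prime p, the number of non-zero quadratic residues is (p-1)/2.
= (2591-1)/2
= 1295

1295


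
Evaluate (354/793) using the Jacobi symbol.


Compute (354/793) via quadratic reciprocity:
  pull out 2: (2/793) = +1  (since 793 mod 8 = 1)
  reciprocity: (177/793) -> +(793/177)
  reduce: (85/177)
  reciprocity: (85/177) -> +(177/85)
  reduce: (7/85)
  reciprocity: (7/85) -> +(85/7)
  reduce: (1/7)
  (1/7) = 1
Product of signs = 1

1


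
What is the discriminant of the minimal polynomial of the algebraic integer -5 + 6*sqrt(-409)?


The element -5 + 6*sqrt(-409) has minimal polynomial:
x^2 + 10*x + 14749
Discriminant = (10)^2 - 4*(14749)
= 100 - 58996
= -58896

-58896


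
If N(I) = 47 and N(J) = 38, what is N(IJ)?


N(IJ) = N(I) * N(J)
= 47 * 38
= 1786

1786


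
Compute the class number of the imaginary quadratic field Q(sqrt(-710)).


K = Q(sqrt(-710)). d mod 4 = 2, so D = disc(K) = 4d = -2840
h(K) equals the number of primitive reduced positive-definite forms (a, b, c) = a*x^2 + b*x*y + c*y^2 with b^2 - 4ac = D,
where reduced means |b| <= a <= c, with b >= 0 whenever |b| = a or a = c, and primitive means gcd(a, b, c) = 1.
Reduced forces 3a^2 <= |D| = 2840, so 1 <= a <= 30; b must have the parity of D, and c = (b^2 - D)/(4a) must be an integer >= a.
Enumerate a = 1..30, b in [-a, a]:
  a=1: (1, 0, 710)  [1]
  a=2: (2, 0, 355)  [1]
  a=3: (3, -2, 237), (3, 2, 237)  [2]
  a=4: none
  a=5: (5, 0, 142)  [1]
  a=6: (6, -4, 119), (6, 4, 119)  [2]
  a=7: (7, -4, 102), (7, 4, 102)  [2]
  a=8: none
  a=9: (9, -2, 79), (9, 2, 79)  [2]
  a=10: (10, 0, 71)  [1]
  a=11: (11, -8, 66), (11, 8, 66)  [2]
  a=12..13: none
  a=14: (14, -4, 51), (14, 4, 51)  [2]
  a=15: (15, -10, 49), (15, 10, 49)  [2]
  a=16: none
  a=17: (17, -4, 42), (17, 4, 42)  [2]
  a=18: (18, -16, 43), (18, 16, 43)  [2]
  a=19..20: none
  a=21: (21, -10, 35), (21, -4, 34), (21, 4, 34), (21, 10, 35)  [4]
  a=22: (22, -8, 33), (22, 8, 33)  [2]
  a=23: (23, -14, 33), (23, 14, 33)  [2]
  a=24..26: none
  a=27: (27, -20, 30), (27, 20, 30)  [2]
  a=28..30: none
Total reduced forms: 1 + 1 + 2 + 1 + 2 + 2 + 2 + 1 + 2 + 2 + 2 + 2 + 2 + 4 + 2 + 2 + 2 = 32
h = 32

32


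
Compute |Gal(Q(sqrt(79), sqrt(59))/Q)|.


The 2 square roots of distinct primes are multiplicatively independent over Q,
so [K:Q] = 2^2 and Gal(K/Q) is isomorphic to (Z/2Z)^2.
|Gal| = 2^2 = 4

4


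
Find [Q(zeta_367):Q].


The degree equals Euler's totient phi(367).
367 = 367
phi(367) = 366

366


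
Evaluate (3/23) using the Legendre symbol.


p = 23 is prime, so compute (3/23) with the reciprocity algorithm (Jacobi-symbol steps: pull out 2s via (2/n), flip via reciprocity, reduce):
  reciprocity: (3/23) -> -(23/3)
  reduce: (2/3)
  pull out 2: (2/3) = -1  (since 3 mod 8 = 3)
  (1/3) = 1
Product of signs = 1
(3/23) = 1

1


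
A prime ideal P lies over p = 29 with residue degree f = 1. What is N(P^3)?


N(P^a) = p^(a*f)
= 29^(3*1)
= 29^3
= 24389

24389


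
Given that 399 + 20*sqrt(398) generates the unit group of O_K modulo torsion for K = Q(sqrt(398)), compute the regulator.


epsilon = 399 + 20*sqrt(398)
= 797.9987
R = ln(797.9987)
= 6.6821

6.6821


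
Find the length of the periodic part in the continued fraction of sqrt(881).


Run the CF algorithm for sqrt(881).
a_0 = floor(sqrt(881)) = 29; set m_0=0, q_0=1.
Recurrence: m' = q*a - m,  q' = (d - m'^2)/q,  a' = floor((a_0 + m')/q').
  step 1: m=29, q=40, a=1
  step 2: m=11, q=19, a=2
  step 3: m=27, q=8, a=7
  step 4: m=29, q=5, a=11
  step 5: m=26, q=41, a=1
  step 6: m=15, q=16, a=2
  step 7: m=17, q=37, a=1
  step 8: m=20, q=13, a=3
  step 9: m=19, q=40, a=1
  step 10: m=21, q=11, a=4
  step 11: m=23, q=32, a=1
  step 12: m=9, q=25, a=1
  step 13: m=16, q=25, a=1
  step 14: m=9, q=32, a=1
  step 15: m=23, q=11, a=4
  step 16: m=21, q=40, a=1
  step 17: m=19, q=13, a=3
  step 18: m=20, q=37, a=1
  step 19: m=17, q=16, a=2
  step 20: m=15, q=41, a=1
  step 21: m=26, q=5, a=11
  step 22: m=29, q=8, a=7
  step 23: m=27, q=19, a=2
  step 24: m=11, q=40, a=1
  step 25: m=29, q=1, a=58
a_25 = 2*a_0 = 58, so the period closes here.
sqrt(881) = [29; 1, 2, 7, 11, 1, 2, 1, 3, 1, 4, 1, 1, 1, 1, 4, 1, 3, 1, 2, 1, 11, 7, 2, 1, 58]
Period length = 25

25


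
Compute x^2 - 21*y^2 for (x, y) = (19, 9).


x^2 - d*y^2
= 19^2 - 21*9^2
= 361 - 1701
= -1340

-1340


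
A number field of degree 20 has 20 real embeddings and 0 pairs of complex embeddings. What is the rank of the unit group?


By Dirichlet's unit theorem:
rank = r1 + r2 - 1
= 20 + 0 - 1
= 19

19


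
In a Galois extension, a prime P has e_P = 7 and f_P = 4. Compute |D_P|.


|D_P| = e * f
= 7 * 4
= 28

28


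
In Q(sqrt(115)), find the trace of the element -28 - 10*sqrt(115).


Tr(a + b*sqrt(d)) = (a + b*sqrt(d)) + (a - b*sqrt(d)) = 2a
= 2 * (-28)
= -56

-56


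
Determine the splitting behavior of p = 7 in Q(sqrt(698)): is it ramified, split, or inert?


K = Q(sqrt(698)). Since d mod 4 = 2, disc(K) = 2792.
Check p | disc: 2792 mod 7 = 6.
p does not divide disc. Compute Legendre symbol (d/p):
5^((7-1)/2) mod 7 = -1
(d/p) = -1, so p is inert: (p) stays prime with e=1, f=2, g=1.
Therefore p is inert.

inert


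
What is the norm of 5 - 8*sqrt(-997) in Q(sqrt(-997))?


N(a + b*sqrt(d)) = a^2 - d*b^2
= (5)^2 - (-997)*(-8)^2
= 25 + 63808
= 63833

63833


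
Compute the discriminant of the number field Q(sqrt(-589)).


For K = Q(sqrt(d)) with d squarefree: disc(K) = d if d = 1 mod 4, and disc(K) = 4d if d = 2 or 3 mod 4.
Here d = -589, and d mod 4 = 3.
d = 3 mod 4, not 1 (O_K = Z[sqrt(d)]), so disc(K) = 4d = 4 * (-589) = -2356

-2356


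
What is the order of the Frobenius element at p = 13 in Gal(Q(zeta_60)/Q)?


The Frobenius at p in Gal(Q(zeta_n)/Q) = (Z/nZ)* is the class of p, so its order is ord_60(13), the smallest k >= 1 with 13^k = 1 mod 60.
n = 60 = 2^2 * 3 * 5, phi(60) = 16; the order divides phi(n).
Divisors of 16: 1, 2, 4, 8, 16
Repeated squaring mod 60: 13^1 = 13, 13^2 = 49, 13^4 = 1, 13^8 = 1, 13^16 = 1
Test divisors in increasing order:
  k=1: 13^1 = 13 mod 60
  k=2: 13^2 = 49 mod 60
  k=4: 13^4 = 1 mod 60  <- first divisor giving 1
Order = 4

4


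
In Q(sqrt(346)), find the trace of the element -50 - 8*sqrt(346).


Tr(a + b*sqrt(d)) = (a + b*sqrt(d)) + (a - b*sqrt(d)) = 2a
= 2 * (-50)
= -100

-100


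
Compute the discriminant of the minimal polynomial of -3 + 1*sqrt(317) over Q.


The element -3 + 1*sqrt(317) has minimal polynomial:
x^2 + 6*x - 308
Discriminant = (6)^2 - 4*(-308)
= 36 + 1232
= 1268

1268


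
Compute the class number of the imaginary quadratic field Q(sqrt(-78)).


K = Q(sqrt(-78)). d mod 4 = 2, so D = disc(K) = 4d = -312
h(K) equals the number of primitive reduced positive-definite forms (a, b, c) = a*x^2 + b*x*y + c*y^2 with b^2 - 4ac = D,
where reduced means |b| <= a <= c, with b >= 0 whenever |b| = a or a = c, and primitive means gcd(a, b, c) = 1.
Reduced forces 3a^2 <= |D| = 312, so 1 <= a <= 10; b must have the parity of D, and c = (b^2 - D)/(4a) must be an integer >= a.
Enumerate a = 1..10, b in [-a, a]:
  a=1: (1, 0, 78)  [1]
  a=2: (2, 0, 39)  [1]
  a=3: (3, 0, 26)  [1]
  a=4..5: none
  a=6: (6, 0, 13)  [1]
  a=7..10: none
Total reduced forms: 1 + 1 + 1 + 1 = 4
h = 4

4


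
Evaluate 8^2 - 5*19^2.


x^2 - d*y^2
= 8^2 - 5*19^2
= 64 - 1805
= -1741

-1741


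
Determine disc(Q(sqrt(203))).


For K = Q(sqrt(d)) with d squarefree: disc(K) = d if d = 1 mod 4, and disc(K) = 4d if d = 2 or 3 mod 4.
Here d = 203, and d mod 4 = 3.
d = 3 mod 4, not 1 (O_K = Z[sqrt(d)]), so disc(K) = 4d = 4 * (203) = 812

812


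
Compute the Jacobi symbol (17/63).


Compute (17/63) via quadratic reciprocity:
  reciprocity: (17/63) -> +(63/17)
  reduce: (12/17)
  pull out 2: (2/17) = +1  (since 17 mod 8 = 1)
  pull out 2: (2/17) = +1  (since 17 mod 8 = 1)
  reciprocity: (3/17) -> +(17/3)
  reduce: (2/3)
  pull out 2: (2/3) = -1  (since 3 mod 8 = 3)
  (1/3) = 1
Product of signs = -1

-1


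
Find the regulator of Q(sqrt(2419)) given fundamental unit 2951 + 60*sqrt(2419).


epsilon = 2951 + 60*sqrt(2419)
= 5901.9998
R = ln(5901.9998)
= 8.6830

8.6830


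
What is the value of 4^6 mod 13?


p = 13 is prime and the exponent is (p-1)/2 = 6, so by Euler's criterion 4^6 = (4/13) = +1 or -1 mod 13.
Compute by square-and-multiply:
  6 = 4 + 2 (binary 110)
  Repeated squaring mod 13: 4^1 = 4, 4^2 = 3, 4^4 = 9
  4^6 = 4^4 * 4^2 = 9 * 3 mod 13
    9 * 3 = 27 = 1 mod 13
  4^6 = 1 mod 13
Result 1: 4 is a quadratic residue mod 13.
4^6 mod 13 = 1

1


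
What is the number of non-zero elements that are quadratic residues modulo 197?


For prime p, the number of non-zero quadratic residues is (p-1)/2.
= (197-1)/2
= 98

98


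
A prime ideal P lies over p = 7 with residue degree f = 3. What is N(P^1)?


N(P^a) = p^(a*f)
= 7^(1*3)
= 7^3
= 343

343


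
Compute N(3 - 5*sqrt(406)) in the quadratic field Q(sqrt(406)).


N(a + b*sqrt(d)) = a^2 - d*b^2
= (3)^2 - (406)*(-5)^2
= 9 - 10150
= -10141

-10141


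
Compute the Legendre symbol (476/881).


p = 881 is prime, so compute (476/881) with the reciprocity algorithm (Jacobi-symbol steps: pull out 2s via (2/n), flip via reciprocity, reduce):
  pull out 2: (2/881) = +1  (since 881 mod 8 = 1)
  pull out 2: (2/881) = +1  (since 881 mod 8 = 1)
  reciprocity: (119/881) -> +(881/119)
  reduce: (48/119)
  pull out 2: (2/119) = +1  (since 119 mod 8 = 7)
  pull out 2: (2/119) = +1  (since 119 mod 8 = 7)
  pull out 2: (2/119) = +1  (since 119 mod 8 = 7)
  pull out 2: (2/119) = +1  (since 119 mod 8 = 7)
  reciprocity: (3/119) -> -(119/3)
  reduce: (2/3)
  pull out 2: (2/3) = -1  (since 3 mod 8 = 3)
  (1/3) = 1
Product of signs = 1
(476/881) = 1

1
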